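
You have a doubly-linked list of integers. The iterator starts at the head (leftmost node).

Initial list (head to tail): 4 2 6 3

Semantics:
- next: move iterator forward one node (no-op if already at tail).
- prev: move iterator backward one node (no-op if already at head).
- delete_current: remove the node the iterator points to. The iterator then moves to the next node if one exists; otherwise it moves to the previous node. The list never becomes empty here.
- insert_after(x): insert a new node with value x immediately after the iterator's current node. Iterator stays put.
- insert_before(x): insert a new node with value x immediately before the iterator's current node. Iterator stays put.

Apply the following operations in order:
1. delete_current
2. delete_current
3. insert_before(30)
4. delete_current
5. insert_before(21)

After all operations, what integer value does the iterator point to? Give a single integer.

Answer: 3

Derivation:
After 1 (delete_current): list=[2, 6, 3] cursor@2
After 2 (delete_current): list=[6, 3] cursor@6
After 3 (insert_before(30)): list=[30, 6, 3] cursor@6
After 4 (delete_current): list=[30, 3] cursor@3
After 5 (insert_before(21)): list=[30, 21, 3] cursor@3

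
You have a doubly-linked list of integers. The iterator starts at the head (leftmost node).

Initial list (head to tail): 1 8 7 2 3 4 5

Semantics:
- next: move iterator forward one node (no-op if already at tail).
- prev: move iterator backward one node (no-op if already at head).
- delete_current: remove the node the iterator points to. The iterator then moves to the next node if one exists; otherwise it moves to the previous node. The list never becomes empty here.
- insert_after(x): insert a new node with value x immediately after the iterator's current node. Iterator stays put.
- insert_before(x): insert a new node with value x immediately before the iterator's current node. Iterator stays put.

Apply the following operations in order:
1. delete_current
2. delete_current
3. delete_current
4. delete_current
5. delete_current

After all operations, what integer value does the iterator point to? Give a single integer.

Answer: 4

Derivation:
After 1 (delete_current): list=[8, 7, 2, 3, 4, 5] cursor@8
After 2 (delete_current): list=[7, 2, 3, 4, 5] cursor@7
After 3 (delete_current): list=[2, 3, 4, 5] cursor@2
After 4 (delete_current): list=[3, 4, 5] cursor@3
After 5 (delete_current): list=[4, 5] cursor@4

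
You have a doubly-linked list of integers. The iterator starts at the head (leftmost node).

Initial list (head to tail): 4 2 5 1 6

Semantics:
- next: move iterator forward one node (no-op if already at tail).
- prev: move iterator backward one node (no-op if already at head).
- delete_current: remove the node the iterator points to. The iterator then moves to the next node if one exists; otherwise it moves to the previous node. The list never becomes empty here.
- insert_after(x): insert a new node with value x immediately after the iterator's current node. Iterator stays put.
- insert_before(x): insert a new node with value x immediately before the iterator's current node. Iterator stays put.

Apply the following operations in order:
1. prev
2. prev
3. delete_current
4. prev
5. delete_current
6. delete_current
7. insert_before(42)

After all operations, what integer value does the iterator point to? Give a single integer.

Answer: 1

Derivation:
After 1 (prev): list=[4, 2, 5, 1, 6] cursor@4
After 2 (prev): list=[4, 2, 5, 1, 6] cursor@4
After 3 (delete_current): list=[2, 5, 1, 6] cursor@2
After 4 (prev): list=[2, 5, 1, 6] cursor@2
After 5 (delete_current): list=[5, 1, 6] cursor@5
After 6 (delete_current): list=[1, 6] cursor@1
After 7 (insert_before(42)): list=[42, 1, 6] cursor@1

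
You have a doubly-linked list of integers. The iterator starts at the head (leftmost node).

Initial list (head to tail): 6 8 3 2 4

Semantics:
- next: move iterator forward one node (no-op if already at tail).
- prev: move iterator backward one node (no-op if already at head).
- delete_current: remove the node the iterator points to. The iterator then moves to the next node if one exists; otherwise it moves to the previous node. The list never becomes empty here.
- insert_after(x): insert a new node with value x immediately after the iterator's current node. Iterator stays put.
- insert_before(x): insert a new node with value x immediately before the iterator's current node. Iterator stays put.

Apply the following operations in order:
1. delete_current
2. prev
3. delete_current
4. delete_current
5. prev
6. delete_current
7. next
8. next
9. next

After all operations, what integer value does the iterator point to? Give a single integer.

After 1 (delete_current): list=[8, 3, 2, 4] cursor@8
After 2 (prev): list=[8, 3, 2, 4] cursor@8
After 3 (delete_current): list=[3, 2, 4] cursor@3
After 4 (delete_current): list=[2, 4] cursor@2
After 5 (prev): list=[2, 4] cursor@2
After 6 (delete_current): list=[4] cursor@4
After 7 (next): list=[4] cursor@4
After 8 (next): list=[4] cursor@4
After 9 (next): list=[4] cursor@4

Answer: 4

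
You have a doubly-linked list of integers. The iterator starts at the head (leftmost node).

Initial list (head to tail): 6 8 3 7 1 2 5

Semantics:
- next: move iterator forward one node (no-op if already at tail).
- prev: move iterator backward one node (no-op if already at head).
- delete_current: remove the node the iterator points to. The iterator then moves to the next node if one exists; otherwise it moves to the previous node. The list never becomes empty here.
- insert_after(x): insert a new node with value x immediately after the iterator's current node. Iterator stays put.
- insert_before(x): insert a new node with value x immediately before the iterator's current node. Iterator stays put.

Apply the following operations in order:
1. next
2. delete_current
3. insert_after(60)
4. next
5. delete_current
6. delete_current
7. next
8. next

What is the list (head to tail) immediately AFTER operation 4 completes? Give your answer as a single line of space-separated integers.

After 1 (next): list=[6, 8, 3, 7, 1, 2, 5] cursor@8
After 2 (delete_current): list=[6, 3, 7, 1, 2, 5] cursor@3
After 3 (insert_after(60)): list=[6, 3, 60, 7, 1, 2, 5] cursor@3
After 4 (next): list=[6, 3, 60, 7, 1, 2, 5] cursor@60

Answer: 6 3 60 7 1 2 5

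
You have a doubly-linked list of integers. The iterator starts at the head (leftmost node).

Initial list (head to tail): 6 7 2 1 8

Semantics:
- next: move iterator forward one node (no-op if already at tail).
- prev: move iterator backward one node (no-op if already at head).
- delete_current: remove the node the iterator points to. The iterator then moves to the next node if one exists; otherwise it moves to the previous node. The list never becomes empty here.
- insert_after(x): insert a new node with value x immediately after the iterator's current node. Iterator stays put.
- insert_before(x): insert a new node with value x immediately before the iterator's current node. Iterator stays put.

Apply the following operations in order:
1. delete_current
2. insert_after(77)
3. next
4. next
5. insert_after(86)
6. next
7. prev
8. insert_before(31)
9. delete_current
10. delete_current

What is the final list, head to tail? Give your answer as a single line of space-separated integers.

Answer: 7 77 31 1 8

Derivation:
After 1 (delete_current): list=[7, 2, 1, 8] cursor@7
After 2 (insert_after(77)): list=[7, 77, 2, 1, 8] cursor@7
After 3 (next): list=[7, 77, 2, 1, 8] cursor@77
After 4 (next): list=[7, 77, 2, 1, 8] cursor@2
After 5 (insert_after(86)): list=[7, 77, 2, 86, 1, 8] cursor@2
After 6 (next): list=[7, 77, 2, 86, 1, 8] cursor@86
After 7 (prev): list=[7, 77, 2, 86, 1, 8] cursor@2
After 8 (insert_before(31)): list=[7, 77, 31, 2, 86, 1, 8] cursor@2
After 9 (delete_current): list=[7, 77, 31, 86, 1, 8] cursor@86
After 10 (delete_current): list=[7, 77, 31, 1, 8] cursor@1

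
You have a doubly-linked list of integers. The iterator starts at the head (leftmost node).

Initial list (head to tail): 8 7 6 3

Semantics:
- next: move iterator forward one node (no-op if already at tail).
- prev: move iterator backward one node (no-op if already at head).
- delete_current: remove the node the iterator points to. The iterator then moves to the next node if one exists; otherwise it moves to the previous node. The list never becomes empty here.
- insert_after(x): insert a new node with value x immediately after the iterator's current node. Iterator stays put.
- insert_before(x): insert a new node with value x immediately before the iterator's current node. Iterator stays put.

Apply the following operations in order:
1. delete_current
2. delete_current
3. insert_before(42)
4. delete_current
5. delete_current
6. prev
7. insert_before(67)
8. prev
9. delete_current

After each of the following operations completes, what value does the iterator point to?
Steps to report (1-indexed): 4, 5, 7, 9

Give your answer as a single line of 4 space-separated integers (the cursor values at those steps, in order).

After 1 (delete_current): list=[7, 6, 3] cursor@7
After 2 (delete_current): list=[6, 3] cursor@6
After 3 (insert_before(42)): list=[42, 6, 3] cursor@6
After 4 (delete_current): list=[42, 3] cursor@3
After 5 (delete_current): list=[42] cursor@42
After 6 (prev): list=[42] cursor@42
After 7 (insert_before(67)): list=[67, 42] cursor@42
After 8 (prev): list=[67, 42] cursor@67
After 9 (delete_current): list=[42] cursor@42

Answer: 3 42 42 42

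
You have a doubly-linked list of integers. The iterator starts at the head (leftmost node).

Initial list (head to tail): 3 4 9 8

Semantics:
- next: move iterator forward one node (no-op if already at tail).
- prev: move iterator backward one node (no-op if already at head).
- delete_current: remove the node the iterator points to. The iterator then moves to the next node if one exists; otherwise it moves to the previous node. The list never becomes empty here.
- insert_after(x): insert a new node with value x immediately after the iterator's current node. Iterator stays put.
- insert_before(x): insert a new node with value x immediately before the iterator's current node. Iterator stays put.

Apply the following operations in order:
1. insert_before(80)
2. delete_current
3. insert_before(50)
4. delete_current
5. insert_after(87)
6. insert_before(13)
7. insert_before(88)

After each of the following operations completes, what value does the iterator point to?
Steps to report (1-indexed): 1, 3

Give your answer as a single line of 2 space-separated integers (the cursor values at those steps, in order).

After 1 (insert_before(80)): list=[80, 3, 4, 9, 8] cursor@3
After 2 (delete_current): list=[80, 4, 9, 8] cursor@4
After 3 (insert_before(50)): list=[80, 50, 4, 9, 8] cursor@4
After 4 (delete_current): list=[80, 50, 9, 8] cursor@9
After 5 (insert_after(87)): list=[80, 50, 9, 87, 8] cursor@9
After 6 (insert_before(13)): list=[80, 50, 13, 9, 87, 8] cursor@9
After 7 (insert_before(88)): list=[80, 50, 13, 88, 9, 87, 8] cursor@9

Answer: 3 4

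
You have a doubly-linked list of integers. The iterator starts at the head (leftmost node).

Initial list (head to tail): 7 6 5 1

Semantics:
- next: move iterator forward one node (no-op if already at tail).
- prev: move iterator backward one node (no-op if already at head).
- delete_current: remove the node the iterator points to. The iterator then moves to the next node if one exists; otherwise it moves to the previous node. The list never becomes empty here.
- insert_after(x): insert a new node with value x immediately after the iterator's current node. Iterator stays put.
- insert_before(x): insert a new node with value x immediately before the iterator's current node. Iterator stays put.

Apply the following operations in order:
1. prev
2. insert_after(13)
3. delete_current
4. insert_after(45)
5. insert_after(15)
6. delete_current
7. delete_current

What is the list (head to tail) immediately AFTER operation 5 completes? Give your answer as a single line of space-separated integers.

Answer: 13 15 45 6 5 1

Derivation:
After 1 (prev): list=[7, 6, 5, 1] cursor@7
After 2 (insert_after(13)): list=[7, 13, 6, 5, 1] cursor@7
After 3 (delete_current): list=[13, 6, 5, 1] cursor@13
After 4 (insert_after(45)): list=[13, 45, 6, 5, 1] cursor@13
After 5 (insert_after(15)): list=[13, 15, 45, 6, 5, 1] cursor@13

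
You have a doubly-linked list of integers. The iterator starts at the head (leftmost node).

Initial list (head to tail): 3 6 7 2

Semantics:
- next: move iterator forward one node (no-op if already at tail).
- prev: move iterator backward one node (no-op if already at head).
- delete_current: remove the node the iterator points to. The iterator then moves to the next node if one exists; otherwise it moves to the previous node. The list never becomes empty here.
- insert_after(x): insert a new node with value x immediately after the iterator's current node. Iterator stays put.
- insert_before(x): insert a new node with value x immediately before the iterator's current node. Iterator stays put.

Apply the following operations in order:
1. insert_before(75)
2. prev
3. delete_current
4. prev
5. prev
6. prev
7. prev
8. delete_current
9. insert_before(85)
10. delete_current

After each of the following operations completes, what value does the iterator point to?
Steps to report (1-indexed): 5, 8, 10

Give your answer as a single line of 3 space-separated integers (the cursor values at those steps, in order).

After 1 (insert_before(75)): list=[75, 3, 6, 7, 2] cursor@3
After 2 (prev): list=[75, 3, 6, 7, 2] cursor@75
After 3 (delete_current): list=[3, 6, 7, 2] cursor@3
After 4 (prev): list=[3, 6, 7, 2] cursor@3
After 5 (prev): list=[3, 6, 7, 2] cursor@3
After 6 (prev): list=[3, 6, 7, 2] cursor@3
After 7 (prev): list=[3, 6, 7, 2] cursor@3
After 8 (delete_current): list=[6, 7, 2] cursor@6
After 9 (insert_before(85)): list=[85, 6, 7, 2] cursor@6
After 10 (delete_current): list=[85, 7, 2] cursor@7

Answer: 3 6 7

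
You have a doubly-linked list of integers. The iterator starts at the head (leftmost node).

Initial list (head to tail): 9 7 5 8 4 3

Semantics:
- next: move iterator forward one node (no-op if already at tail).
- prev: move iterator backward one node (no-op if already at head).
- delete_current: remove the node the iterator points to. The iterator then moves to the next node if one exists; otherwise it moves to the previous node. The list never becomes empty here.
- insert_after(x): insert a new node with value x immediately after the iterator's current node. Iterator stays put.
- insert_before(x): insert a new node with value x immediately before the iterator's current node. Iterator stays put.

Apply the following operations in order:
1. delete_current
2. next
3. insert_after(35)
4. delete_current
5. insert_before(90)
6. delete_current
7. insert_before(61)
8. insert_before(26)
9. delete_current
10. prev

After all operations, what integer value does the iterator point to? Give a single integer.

After 1 (delete_current): list=[7, 5, 8, 4, 3] cursor@7
After 2 (next): list=[7, 5, 8, 4, 3] cursor@5
After 3 (insert_after(35)): list=[7, 5, 35, 8, 4, 3] cursor@5
After 4 (delete_current): list=[7, 35, 8, 4, 3] cursor@35
After 5 (insert_before(90)): list=[7, 90, 35, 8, 4, 3] cursor@35
After 6 (delete_current): list=[7, 90, 8, 4, 3] cursor@8
After 7 (insert_before(61)): list=[7, 90, 61, 8, 4, 3] cursor@8
After 8 (insert_before(26)): list=[7, 90, 61, 26, 8, 4, 3] cursor@8
After 9 (delete_current): list=[7, 90, 61, 26, 4, 3] cursor@4
After 10 (prev): list=[7, 90, 61, 26, 4, 3] cursor@26

Answer: 26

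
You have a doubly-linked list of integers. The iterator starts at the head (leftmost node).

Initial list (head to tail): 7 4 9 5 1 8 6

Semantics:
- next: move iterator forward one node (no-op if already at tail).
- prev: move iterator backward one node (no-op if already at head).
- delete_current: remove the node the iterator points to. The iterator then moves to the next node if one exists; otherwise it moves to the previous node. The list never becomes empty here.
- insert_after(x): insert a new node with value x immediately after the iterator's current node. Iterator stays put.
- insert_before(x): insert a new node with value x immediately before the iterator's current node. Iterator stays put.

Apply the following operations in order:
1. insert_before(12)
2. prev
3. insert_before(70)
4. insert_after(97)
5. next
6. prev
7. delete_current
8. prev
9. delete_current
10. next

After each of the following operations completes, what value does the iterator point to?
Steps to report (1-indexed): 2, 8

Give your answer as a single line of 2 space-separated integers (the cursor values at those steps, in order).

After 1 (insert_before(12)): list=[12, 7, 4, 9, 5, 1, 8, 6] cursor@7
After 2 (prev): list=[12, 7, 4, 9, 5, 1, 8, 6] cursor@12
After 3 (insert_before(70)): list=[70, 12, 7, 4, 9, 5, 1, 8, 6] cursor@12
After 4 (insert_after(97)): list=[70, 12, 97, 7, 4, 9, 5, 1, 8, 6] cursor@12
After 5 (next): list=[70, 12, 97, 7, 4, 9, 5, 1, 8, 6] cursor@97
After 6 (prev): list=[70, 12, 97, 7, 4, 9, 5, 1, 8, 6] cursor@12
After 7 (delete_current): list=[70, 97, 7, 4, 9, 5, 1, 8, 6] cursor@97
After 8 (prev): list=[70, 97, 7, 4, 9, 5, 1, 8, 6] cursor@70
After 9 (delete_current): list=[97, 7, 4, 9, 5, 1, 8, 6] cursor@97
After 10 (next): list=[97, 7, 4, 9, 5, 1, 8, 6] cursor@7

Answer: 12 70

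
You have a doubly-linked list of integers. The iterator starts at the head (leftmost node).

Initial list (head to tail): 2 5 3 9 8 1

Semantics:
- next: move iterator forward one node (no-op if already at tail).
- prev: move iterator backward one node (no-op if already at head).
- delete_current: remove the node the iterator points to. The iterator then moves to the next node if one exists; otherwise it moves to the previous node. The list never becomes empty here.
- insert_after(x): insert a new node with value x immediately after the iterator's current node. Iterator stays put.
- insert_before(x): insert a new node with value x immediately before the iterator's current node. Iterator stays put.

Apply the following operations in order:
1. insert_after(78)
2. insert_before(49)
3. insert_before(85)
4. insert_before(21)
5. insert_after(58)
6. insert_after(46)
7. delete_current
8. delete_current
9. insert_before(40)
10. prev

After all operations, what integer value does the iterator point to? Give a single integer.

Answer: 40

Derivation:
After 1 (insert_after(78)): list=[2, 78, 5, 3, 9, 8, 1] cursor@2
After 2 (insert_before(49)): list=[49, 2, 78, 5, 3, 9, 8, 1] cursor@2
After 3 (insert_before(85)): list=[49, 85, 2, 78, 5, 3, 9, 8, 1] cursor@2
After 4 (insert_before(21)): list=[49, 85, 21, 2, 78, 5, 3, 9, 8, 1] cursor@2
After 5 (insert_after(58)): list=[49, 85, 21, 2, 58, 78, 5, 3, 9, 8, 1] cursor@2
After 6 (insert_after(46)): list=[49, 85, 21, 2, 46, 58, 78, 5, 3, 9, 8, 1] cursor@2
After 7 (delete_current): list=[49, 85, 21, 46, 58, 78, 5, 3, 9, 8, 1] cursor@46
After 8 (delete_current): list=[49, 85, 21, 58, 78, 5, 3, 9, 8, 1] cursor@58
After 9 (insert_before(40)): list=[49, 85, 21, 40, 58, 78, 5, 3, 9, 8, 1] cursor@58
After 10 (prev): list=[49, 85, 21, 40, 58, 78, 5, 3, 9, 8, 1] cursor@40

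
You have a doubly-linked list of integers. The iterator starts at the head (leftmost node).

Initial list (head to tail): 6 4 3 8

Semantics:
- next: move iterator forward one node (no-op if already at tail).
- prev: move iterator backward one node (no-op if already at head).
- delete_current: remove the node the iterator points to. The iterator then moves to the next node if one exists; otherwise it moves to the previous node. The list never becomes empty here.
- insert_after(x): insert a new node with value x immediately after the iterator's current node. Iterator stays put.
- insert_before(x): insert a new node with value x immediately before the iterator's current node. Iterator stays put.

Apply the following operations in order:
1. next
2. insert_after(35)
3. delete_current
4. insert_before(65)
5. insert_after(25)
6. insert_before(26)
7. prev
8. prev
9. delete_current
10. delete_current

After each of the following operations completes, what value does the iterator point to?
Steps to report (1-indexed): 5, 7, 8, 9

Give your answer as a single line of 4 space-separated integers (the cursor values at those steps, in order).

After 1 (next): list=[6, 4, 3, 8] cursor@4
After 2 (insert_after(35)): list=[6, 4, 35, 3, 8] cursor@4
After 3 (delete_current): list=[6, 35, 3, 8] cursor@35
After 4 (insert_before(65)): list=[6, 65, 35, 3, 8] cursor@35
After 5 (insert_after(25)): list=[6, 65, 35, 25, 3, 8] cursor@35
After 6 (insert_before(26)): list=[6, 65, 26, 35, 25, 3, 8] cursor@35
After 7 (prev): list=[6, 65, 26, 35, 25, 3, 8] cursor@26
After 8 (prev): list=[6, 65, 26, 35, 25, 3, 8] cursor@65
After 9 (delete_current): list=[6, 26, 35, 25, 3, 8] cursor@26
After 10 (delete_current): list=[6, 35, 25, 3, 8] cursor@35

Answer: 35 26 65 26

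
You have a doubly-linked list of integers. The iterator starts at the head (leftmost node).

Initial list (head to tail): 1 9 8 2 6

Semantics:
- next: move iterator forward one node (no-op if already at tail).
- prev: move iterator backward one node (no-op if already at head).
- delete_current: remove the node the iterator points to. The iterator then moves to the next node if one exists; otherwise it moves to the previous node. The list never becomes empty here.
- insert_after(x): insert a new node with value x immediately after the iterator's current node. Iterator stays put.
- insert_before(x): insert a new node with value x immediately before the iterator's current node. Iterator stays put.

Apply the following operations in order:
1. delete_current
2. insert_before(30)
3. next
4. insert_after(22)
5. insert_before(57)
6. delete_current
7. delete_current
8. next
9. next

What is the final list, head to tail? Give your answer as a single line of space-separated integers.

Answer: 30 9 57 2 6

Derivation:
After 1 (delete_current): list=[9, 8, 2, 6] cursor@9
After 2 (insert_before(30)): list=[30, 9, 8, 2, 6] cursor@9
After 3 (next): list=[30, 9, 8, 2, 6] cursor@8
After 4 (insert_after(22)): list=[30, 9, 8, 22, 2, 6] cursor@8
After 5 (insert_before(57)): list=[30, 9, 57, 8, 22, 2, 6] cursor@8
After 6 (delete_current): list=[30, 9, 57, 22, 2, 6] cursor@22
After 7 (delete_current): list=[30, 9, 57, 2, 6] cursor@2
After 8 (next): list=[30, 9, 57, 2, 6] cursor@6
After 9 (next): list=[30, 9, 57, 2, 6] cursor@6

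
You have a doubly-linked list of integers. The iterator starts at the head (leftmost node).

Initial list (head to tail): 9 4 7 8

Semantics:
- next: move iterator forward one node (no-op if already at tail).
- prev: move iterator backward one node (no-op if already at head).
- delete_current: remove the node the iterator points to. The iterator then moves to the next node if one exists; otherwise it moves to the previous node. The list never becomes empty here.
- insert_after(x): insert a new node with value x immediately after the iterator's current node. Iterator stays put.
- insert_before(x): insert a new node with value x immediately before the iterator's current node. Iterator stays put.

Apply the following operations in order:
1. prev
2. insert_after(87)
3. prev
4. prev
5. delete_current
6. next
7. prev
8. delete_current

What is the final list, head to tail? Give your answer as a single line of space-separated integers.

Answer: 4 7 8

Derivation:
After 1 (prev): list=[9, 4, 7, 8] cursor@9
After 2 (insert_after(87)): list=[9, 87, 4, 7, 8] cursor@9
After 3 (prev): list=[9, 87, 4, 7, 8] cursor@9
After 4 (prev): list=[9, 87, 4, 7, 8] cursor@9
After 5 (delete_current): list=[87, 4, 7, 8] cursor@87
After 6 (next): list=[87, 4, 7, 8] cursor@4
After 7 (prev): list=[87, 4, 7, 8] cursor@87
After 8 (delete_current): list=[4, 7, 8] cursor@4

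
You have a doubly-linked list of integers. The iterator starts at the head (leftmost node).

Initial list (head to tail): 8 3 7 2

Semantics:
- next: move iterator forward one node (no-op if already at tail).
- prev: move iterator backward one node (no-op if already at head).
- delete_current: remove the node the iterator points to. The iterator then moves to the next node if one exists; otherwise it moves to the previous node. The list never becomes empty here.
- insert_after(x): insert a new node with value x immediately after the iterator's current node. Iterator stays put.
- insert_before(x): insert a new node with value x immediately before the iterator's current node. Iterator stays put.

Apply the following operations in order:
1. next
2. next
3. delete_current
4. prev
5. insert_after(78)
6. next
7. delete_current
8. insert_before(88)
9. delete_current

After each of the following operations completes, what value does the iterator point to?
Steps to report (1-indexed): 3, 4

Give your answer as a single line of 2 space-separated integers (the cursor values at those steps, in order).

Answer: 2 3

Derivation:
After 1 (next): list=[8, 3, 7, 2] cursor@3
After 2 (next): list=[8, 3, 7, 2] cursor@7
After 3 (delete_current): list=[8, 3, 2] cursor@2
After 4 (prev): list=[8, 3, 2] cursor@3
After 5 (insert_after(78)): list=[8, 3, 78, 2] cursor@3
After 6 (next): list=[8, 3, 78, 2] cursor@78
After 7 (delete_current): list=[8, 3, 2] cursor@2
After 8 (insert_before(88)): list=[8, 3, 88, 2] cursor@2
After 9 (delete_current): list=[8, 3, 88] cursor@88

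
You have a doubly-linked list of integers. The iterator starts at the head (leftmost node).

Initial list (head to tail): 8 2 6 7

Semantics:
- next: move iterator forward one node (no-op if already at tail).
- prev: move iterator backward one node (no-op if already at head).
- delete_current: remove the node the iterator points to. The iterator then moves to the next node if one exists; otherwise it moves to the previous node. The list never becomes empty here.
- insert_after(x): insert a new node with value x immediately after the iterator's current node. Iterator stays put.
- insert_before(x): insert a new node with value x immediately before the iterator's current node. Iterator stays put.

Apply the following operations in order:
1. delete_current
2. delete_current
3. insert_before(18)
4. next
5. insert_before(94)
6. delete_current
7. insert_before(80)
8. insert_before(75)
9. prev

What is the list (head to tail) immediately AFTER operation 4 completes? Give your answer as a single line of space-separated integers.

Answer: 18 6 7

Derivation:
After 1 (delete_current): list=[2, 6, 7] cursor@2
After 2 (delete_current): list=[6, 7] cursor@6
After 3 (insert_before(18)): list=[18, 6, 7] cursor@6
After 4 (next): list=[18, 6, 7] cursor@7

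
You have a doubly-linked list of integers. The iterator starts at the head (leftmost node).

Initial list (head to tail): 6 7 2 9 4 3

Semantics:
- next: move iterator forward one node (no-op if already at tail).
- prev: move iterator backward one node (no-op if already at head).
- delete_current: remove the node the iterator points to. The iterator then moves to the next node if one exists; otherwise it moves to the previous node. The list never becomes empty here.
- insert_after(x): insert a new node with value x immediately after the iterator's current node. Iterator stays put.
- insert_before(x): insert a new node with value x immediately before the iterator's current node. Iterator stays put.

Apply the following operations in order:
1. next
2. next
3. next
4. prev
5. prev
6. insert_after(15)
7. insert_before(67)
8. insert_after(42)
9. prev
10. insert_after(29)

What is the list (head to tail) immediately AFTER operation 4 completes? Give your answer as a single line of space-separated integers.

After 1 (next): list=[6, 7, 2, 9, 4, 3] cursor@7
After 2 (next): list=[6, 7, 2, 9, 4, 3] cursor@2
After 3 (next): list=[6, 7, 2, 9, 4, 3] cursor@9
After 4 (prev): list=[6, 7, 2, 9, 4, 3] cursor@2

Answer: 6 7 2 9 4 3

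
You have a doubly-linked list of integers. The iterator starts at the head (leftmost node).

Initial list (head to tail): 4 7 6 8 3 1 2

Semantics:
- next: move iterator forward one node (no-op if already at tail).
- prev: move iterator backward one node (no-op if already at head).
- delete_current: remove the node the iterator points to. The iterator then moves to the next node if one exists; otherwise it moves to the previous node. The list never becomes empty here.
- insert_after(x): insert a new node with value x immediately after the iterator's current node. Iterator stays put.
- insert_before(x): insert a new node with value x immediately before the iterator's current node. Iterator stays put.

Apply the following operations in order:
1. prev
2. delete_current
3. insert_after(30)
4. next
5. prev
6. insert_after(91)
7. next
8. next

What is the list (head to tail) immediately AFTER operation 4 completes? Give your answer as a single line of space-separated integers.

Answer: 7 30 6 8 3 1 2

Derivation:
After 1 (prev): list=[4, 7, 6, 8, 3, 1, 2] cursor@4
After 2 (delete_current): list=[7, 6, 8, 3, 1, 2] cursor@7
After 3 (insert_after(30)): list=[7, 30, 6, 8, 3, 1, 2] cursor@7
After 4 (next): list=[7, 30, 6, 8, 3, 1, 2] cursor@30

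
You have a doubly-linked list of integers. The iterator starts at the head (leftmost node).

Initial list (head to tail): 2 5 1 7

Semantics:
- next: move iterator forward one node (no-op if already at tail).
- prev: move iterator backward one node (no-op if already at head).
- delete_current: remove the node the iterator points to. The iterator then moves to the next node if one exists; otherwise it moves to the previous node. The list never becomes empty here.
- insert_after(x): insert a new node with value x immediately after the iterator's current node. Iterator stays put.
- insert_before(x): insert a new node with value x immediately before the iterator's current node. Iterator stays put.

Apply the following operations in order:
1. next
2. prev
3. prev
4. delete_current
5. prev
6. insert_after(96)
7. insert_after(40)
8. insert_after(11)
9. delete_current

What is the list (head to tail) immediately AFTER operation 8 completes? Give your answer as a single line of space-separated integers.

After 1 (next): list=[2, 5, 1, 7] cursor@5
After 2 (prev): list=[2, 5, 1, 7] cursor@2
After 3 (prev): list=[2, 5, 1, 7] cursor@2
After 4 (delete_current): list=[5, 1, 7] cursor@5
After 5 (prev): list=[5, 1, 7] cursor@5
After 6 (insert_after(96)): list=[5, 96, 1, 7] cursor@5
After 7 (insert_after(40)): list=[5, 40, 96, 1, 7] cursor@5
After 8 (insert_after(11)): list=[5, 11, 40, 96, 1, 7] cursor@5

Answer: 5 11 40 96 1 7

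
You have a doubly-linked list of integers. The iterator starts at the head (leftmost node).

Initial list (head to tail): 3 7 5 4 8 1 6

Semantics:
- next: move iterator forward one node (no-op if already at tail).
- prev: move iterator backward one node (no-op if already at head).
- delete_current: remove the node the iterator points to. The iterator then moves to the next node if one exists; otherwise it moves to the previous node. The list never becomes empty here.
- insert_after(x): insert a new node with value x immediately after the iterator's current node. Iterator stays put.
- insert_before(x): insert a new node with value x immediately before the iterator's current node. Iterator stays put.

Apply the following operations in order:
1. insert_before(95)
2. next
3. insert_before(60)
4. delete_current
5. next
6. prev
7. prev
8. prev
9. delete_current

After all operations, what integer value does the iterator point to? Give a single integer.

Answer: 60

Derivation:
After 1 (insert_before(95)): list=[95, 3, 7, 5, 4, 8, 1, 6] cursor@3
After 2 (next): list=[95, 3, 7, 5, 4, 8, 1, 6] cursor@7
After 3 (insert_before(60)): list=[95, 3, 60, 7, 5, 4, 8, 1, 6] cursor@7
After 4 (delete_current): list=[95, 3, 60, 5, 4, 8, 1, 6] cursor@5
After 5 (next): list=[95, 3, 60, 5, 4, 8, 1, 6] cursor@4
After 6 (prev): list=[95, 3, 60, 5, 4, 8, 1, 6] cursor@5
After 7 (prev): list=[95, 3, 60, 5, 4, 8, 1, 6] cursor@60
After 8 (prev): list=[95, 3, 60, 5, 4, 8, 1, 6] cursor@3
After 9 (delete_current): list=[95, 60, 5, 4, 8, 1, 6] cursor@60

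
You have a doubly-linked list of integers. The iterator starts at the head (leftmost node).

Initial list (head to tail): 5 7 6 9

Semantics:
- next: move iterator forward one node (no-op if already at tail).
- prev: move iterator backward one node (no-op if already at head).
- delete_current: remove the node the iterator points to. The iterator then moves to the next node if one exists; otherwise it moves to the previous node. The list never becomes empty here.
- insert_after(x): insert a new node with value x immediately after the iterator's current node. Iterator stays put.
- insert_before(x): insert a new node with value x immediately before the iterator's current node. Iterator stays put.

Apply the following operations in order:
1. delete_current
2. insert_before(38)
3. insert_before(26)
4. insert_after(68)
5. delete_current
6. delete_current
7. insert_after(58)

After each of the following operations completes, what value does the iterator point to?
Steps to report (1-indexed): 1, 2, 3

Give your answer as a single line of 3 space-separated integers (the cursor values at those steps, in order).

After 1 (delete_current): list=[7, 6, 9] cursor@7
After 2 (insert_before(38)): list=[38, 7, 6, 9] cursor@7
After 3 (insert_before(26)): list=[38, 26, 7, 6, 9] cursor@7
After 4 (insert_after(68)): list=[38, 26, 7, 68, 6, 9] cursor@7
After 5 (delete_current): list=[38, 26, 68, 6, 9] cursor@68
After 6 (delete_current): list=[38, 26, 6, 9] cursor@6
After 7 (insert_after(58)): list=[38, 26, 6, 58, 9] cursor@6

Answer: 7 7 7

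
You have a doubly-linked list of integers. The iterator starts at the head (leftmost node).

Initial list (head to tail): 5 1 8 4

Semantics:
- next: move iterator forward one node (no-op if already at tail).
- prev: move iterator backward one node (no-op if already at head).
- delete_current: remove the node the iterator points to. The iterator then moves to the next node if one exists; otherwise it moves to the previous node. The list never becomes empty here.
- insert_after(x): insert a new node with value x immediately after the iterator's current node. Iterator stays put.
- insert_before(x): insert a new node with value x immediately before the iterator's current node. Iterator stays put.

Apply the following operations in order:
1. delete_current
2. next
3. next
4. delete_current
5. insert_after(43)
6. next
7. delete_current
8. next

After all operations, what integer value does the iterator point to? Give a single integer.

Answer: 8

Derivation:
After 1 (delete_current): list=[1, 8, 4] cursor@1
After 2 (next): list=[1, 8, 4] cursor@8
After 3 (next): list=[1, 8, 4] cursor@4
After 4 (delete_current): list=[1, 8] cursor@8
After 5 (insert_after(43)): list=[1, 8, 43] cursor@8
After 6 (next): list=[1, 8, 43] cursor@43
After 7 (delete_current): list=[1, 8] cursor@8
After 8 (next): list=[1, 8] cursor@8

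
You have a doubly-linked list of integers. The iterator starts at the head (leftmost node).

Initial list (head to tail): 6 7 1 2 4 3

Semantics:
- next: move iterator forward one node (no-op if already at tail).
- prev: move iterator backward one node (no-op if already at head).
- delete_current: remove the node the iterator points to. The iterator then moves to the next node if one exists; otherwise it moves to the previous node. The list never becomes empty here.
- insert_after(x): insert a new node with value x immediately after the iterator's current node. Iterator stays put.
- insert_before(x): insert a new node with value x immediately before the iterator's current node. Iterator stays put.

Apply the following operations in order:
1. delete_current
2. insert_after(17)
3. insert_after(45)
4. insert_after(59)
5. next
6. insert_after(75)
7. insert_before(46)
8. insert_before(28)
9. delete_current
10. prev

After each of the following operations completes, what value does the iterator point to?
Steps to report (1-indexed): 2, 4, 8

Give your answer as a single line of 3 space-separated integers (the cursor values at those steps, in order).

Answer: 7 7 59

Derivation:
After 1 (delete_current): list=[7, 1, 2, 4, 3] cursor@7
After 2 (insert_after(17)): list=[7, 17, 1, 2, 4, 3] cursor@7
After 3 (insert_after(45)): list=[7, 45, 17, 1, 2, 4, 3] cursor@7
After 4 (insert_after(59)): list=[7, 59, 45, 17, 1, 2, 4, 3] cursor@7
After 5 (next): list=[7, 59, 45, 17, 1, 2, 4, 3] cursor@59
After 6 (insert_after(75)): list=[7, 59, 75, 45, 17, 1, 2, 4, 3] cursor@59
After 7 (insert_before(46)): list=[7, 46, 59, 75, 45, 17, 1, 2, 4, 3] cursor@59
After 8 (insert_before(28)): list=[7, 46, 28, 59, 75, 45, 17, 1, 2, 4, 3] cursor@59
After 9 (delete_current): list=[7, 46, 28, 75, 45, 17, 1, 2, 4, 3] cursor@75
After 10 (prev): list=[7, 46, 28, 75, 45, 17, 1, 2, 4, 3] cursor@28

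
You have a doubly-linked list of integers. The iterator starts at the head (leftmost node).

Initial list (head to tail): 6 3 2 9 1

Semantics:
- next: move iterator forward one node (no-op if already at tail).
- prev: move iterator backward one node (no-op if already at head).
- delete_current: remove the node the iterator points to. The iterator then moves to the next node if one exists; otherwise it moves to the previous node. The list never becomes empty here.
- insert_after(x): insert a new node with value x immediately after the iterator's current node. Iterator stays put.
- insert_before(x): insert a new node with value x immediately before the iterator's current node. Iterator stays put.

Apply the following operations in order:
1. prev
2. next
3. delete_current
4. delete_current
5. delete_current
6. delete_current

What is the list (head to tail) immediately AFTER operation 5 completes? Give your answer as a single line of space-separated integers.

After 1 (prev): list=[6, 3, 2, 9, 1] cursor@6
After 2 (next): list=[6, 3, 2, 9, 1] cursor@3
After 3 (delete_current): list=[6, 2, 9, 1] cursor@2
After 4 (delete_current): list=[6, 9, 1] cursor@9
After 5 (delete_current): list=[6, 1] cursor@1

Answer: 6 1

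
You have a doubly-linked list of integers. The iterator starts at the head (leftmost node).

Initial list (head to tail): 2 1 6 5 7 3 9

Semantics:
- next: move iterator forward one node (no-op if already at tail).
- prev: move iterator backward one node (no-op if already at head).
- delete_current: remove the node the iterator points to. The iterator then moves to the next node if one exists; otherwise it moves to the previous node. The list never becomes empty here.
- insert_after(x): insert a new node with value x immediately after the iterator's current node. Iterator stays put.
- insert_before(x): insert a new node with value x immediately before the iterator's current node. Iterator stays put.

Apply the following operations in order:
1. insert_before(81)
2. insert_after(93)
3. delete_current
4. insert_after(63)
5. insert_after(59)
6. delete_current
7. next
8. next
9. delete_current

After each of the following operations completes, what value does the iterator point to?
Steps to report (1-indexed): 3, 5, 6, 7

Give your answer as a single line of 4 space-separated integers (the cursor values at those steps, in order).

After 1 (insert_before(81)): list=[81, 2, 1, 6, 5, 7, 3, 9] cursor@2
After 2 (insert_after(93)): list=[81, 2, 93, 1, 6, 5, 7, 3, 9] cursor@2
After 3 (delete_current): list=[81, 93, 1, 6, 5, 7, 3, 9] cursor@93
After 4 (insert_after(63)): list=[81, 93, 63, 1, 6, 5, 7, 3, 9] cursor@93
After 5 (insert_after(59)): list=[81, 93, 59, 63, 1, 6, 5, 7, 3, 9] cursor@93
After 6 (delete_current): list=[81, 59, 63, 1, 6, 5, 7, 3, 9] cursor@59
After 7 (next): list=[81, 59, 63, 1, 6, 5, 7, 3, 9] cursor@63
After 8 (next): list=[81, 59, 63, 1, 6, 5, 7, 3, 9] cursor@1
After 9 (delete_current): list=[81, 59, 63, 6, 5, 7, 3, 9] cursor@6

Answer: 93 93 59 63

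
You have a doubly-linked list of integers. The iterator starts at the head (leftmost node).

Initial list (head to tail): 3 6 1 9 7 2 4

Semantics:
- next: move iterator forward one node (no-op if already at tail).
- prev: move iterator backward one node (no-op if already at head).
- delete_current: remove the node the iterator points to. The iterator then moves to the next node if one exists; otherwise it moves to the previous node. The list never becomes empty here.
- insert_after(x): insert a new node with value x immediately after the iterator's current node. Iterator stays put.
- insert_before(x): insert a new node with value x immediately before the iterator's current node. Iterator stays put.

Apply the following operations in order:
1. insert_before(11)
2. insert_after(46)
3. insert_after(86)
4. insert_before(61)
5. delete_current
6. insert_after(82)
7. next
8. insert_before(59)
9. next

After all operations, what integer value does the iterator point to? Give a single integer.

Answer: 46

Derivation:
After 1 (insert_before(11)): list=[11, 3, 6, 1, 9, 7, 2, 4] cursor@3
After 2 (insert_after(46)): list=[11, 3, 46, 6, 1, 9, 7, 2, 4] cursor@3
After 3 (insert_after(86)): list=[11, 3, 86, 46, 6, 1, 9, 7, 2, 4] cursor@3
After 4 (insert_before(61)): list=[11, 61, 3, 86, 46, 6, 1, 9, 7, 2, 4] cursor@3
After 5 (delete_current): list=[11, 61, 86, 46, 6, 1, 9, 7, 2, 4] cursor@86
After 6 (insert_after(82)): list=[11, 61, 86, 82, 46, 6, 1, 9, 7, 2, 4] cursor@86
After 7 (next): list=[11, 61, 86, 82, 46, 6, 1, 9, 7, 2, 4] cursor@82
After 8 (insert_before(59)): list=[11, 61, 86, 59, 82, 46, 6, 1, 9, 7, 2, 4] cursor@82
After 9 (next): list=[11, 61, 86, 59, 82, 46, 6, 1, 9, 7, 2, 4] cursor@46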